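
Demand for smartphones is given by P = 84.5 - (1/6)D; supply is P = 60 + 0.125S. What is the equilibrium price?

Set the two price expressions equal: 84.5 - (1/6)Q = 60 + 0.125Q.
24.5 = (7/24)Q, so Q* = 84.
P* = 84.5 − (1/6)(84) = 70.5.

P* = 70.5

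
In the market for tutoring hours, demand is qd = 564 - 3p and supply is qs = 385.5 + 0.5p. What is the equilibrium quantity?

Set qd = qs: 564 - 3p = 385.5 + 0.5p.
178.5 = 3.5p, so p* = 51.
q* = 564 − 3(51) = 411.

q* = 411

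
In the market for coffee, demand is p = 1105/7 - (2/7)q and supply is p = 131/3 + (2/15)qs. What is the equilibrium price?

Set the two price expressions equal: 1105/7 - (2/7)q = 131/3 + (2/15)q.
2398/21 = (44/105)q, so q* = 272.5.
p* = 1105/7 − (2/7)(272.5) = 80.

p* = 80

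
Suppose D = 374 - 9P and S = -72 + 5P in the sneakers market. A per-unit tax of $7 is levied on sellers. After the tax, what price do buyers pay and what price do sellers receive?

Buyers pay 481/14, sellers receive 383/14

Pre-tax equilibrium: P* = 223/7, Q* = 611/7.
Tax on sellers shifts supply to S = -72 + 5(P − 7) = -107 + 5P.
374 - 9P = -107 + 5P gives buyer price Pb = 481/14; sellers receive Ps = 481/14 − 7 = 383/14.
New quantity: Q = 374 − 9(481/14) = 907/14.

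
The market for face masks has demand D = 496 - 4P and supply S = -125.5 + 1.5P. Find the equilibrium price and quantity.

P* = 113, Q* = 44

Set D = S: 496 - 4P = -125.5 + 1.5P.
621.5 = 5.5P, so P* = 113.
Q* = 496 − 4(113) = 44.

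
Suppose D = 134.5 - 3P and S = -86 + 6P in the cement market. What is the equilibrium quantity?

Set D = S: 134.5 - 3P = -86 + 6P.
220.5 = 9P, so P* = 24.5.
Q* = 134.5 − 3(24.5) = 61.

Q* = 61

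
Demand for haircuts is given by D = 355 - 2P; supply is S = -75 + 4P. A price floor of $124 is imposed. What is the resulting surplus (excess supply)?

Equilibrium price would be P* = 215/3, so the floor at 124 binds.
At P = 124: D = 107, S = 421.
Surplus = 421 − 107 = 314.

Surplus = 314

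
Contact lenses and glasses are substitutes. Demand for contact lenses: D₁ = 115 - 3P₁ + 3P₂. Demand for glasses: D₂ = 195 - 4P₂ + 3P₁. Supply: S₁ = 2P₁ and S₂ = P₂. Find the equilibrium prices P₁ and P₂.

Market 1: 115 - 3P₁ + 3P₂ = 2P₁ → 5P₁ - 3P₂ = 115.
Market 2: 5P₂ - 3P₁ = 195.
Eliminating P₂: 5×(1) + 3×(2) gives 16P₁ = 1160, so P₁ = 72.5.
Back-substitute into (2): P₂ = (195 + 3×72.5) / 5 = 82.5.

P₁ = 72.5, P₂ = 82.5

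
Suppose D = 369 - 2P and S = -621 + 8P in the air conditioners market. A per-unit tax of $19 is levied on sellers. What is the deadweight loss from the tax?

Deadweight loss = 288.8

Pre-tax equilibrium: P* = 99, Q* = 171.
Tax on sellers shifts supply to S = -621 + 8(P − 19) = -773 + 8P.
369 - 2P = -773 + 8P gives buyer price Pb = 114.2; sellers receive Ps = 114.2 − 19 = 95.2.
New quantity: Q = 369 − 2(114.2) = 140.6.
DWL = ½ × 19 × (171 − 140.6) = 288.8.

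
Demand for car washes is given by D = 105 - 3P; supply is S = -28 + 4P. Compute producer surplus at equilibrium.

Producer surplus = 288

Equilibrium: 105 - 3P = -28 + 4P gives P* = 19, Q* = 48.
Supply starts at P = 7 (where S = 0).
PS = ½(19 − 7)(48) = 288.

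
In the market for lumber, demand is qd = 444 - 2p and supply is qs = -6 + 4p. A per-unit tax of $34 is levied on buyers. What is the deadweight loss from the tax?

Deadweight loss = 2312/3

Pre-tax equilibrium: p* = 75, q* = 294.
Tax on buyers shifts demand to qd = 444 − 2(p + 34) = 376 - 2p.
376 - 2p = -6 + 4p gives seller price ps = 191/3; buyers pay pb = 191/3 + 34 = 293/3.
New quantity: q = 444 − 2(293/3) = 746/3.
DWL = ½ × 34 × (294 − 746/3) = 2312/3.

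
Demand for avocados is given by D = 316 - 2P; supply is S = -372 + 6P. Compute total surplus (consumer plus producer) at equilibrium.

Equilibrium: 316 - 2P = -372 + 6P gives P* = 86, Q* = 144.
Demand choke price: P = 158; supply starts at P = 62.
CS = ½(158 − 86)(144) = 5184; PS = ½(86 − 62)(144) = 1728.

Total surplus = 6912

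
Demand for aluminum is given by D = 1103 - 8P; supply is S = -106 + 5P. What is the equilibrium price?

P* = 93

Set D = S: 1103 - 8P = -106 + 5P.
1209 = 13P, so P* = 93.
Q* = 1103 − 8(93) = 359.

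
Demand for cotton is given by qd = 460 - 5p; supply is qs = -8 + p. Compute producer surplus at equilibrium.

Producer surplus = 2450

Equilibrium: 460 - 5p = -8 + p gives p* = 78, q* = 70.
Supply starts at p = 8 (where qs = 0).
PS = ½(78 − 8)(70) = 2450.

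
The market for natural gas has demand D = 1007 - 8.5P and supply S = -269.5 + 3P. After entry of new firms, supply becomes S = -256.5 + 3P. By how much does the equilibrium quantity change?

Original equilibrium: P* = 111, Q* = 63.5.
New equilibrium: 1007 - 8.5P = -256.5 + 3P, so 1263.5 = 11.5P and P' = 2527/23; Q' = 1007 − 8.5(2527/23) = 3363/46.
Change in quantity: 3363/46 − 63.5 = 221/23.

ΔQ = 221/23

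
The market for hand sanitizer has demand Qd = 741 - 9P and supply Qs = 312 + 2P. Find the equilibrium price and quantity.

P* = 39, Q* = 390

Set Qd = Qs: 741 - 9P = 312 + 2P.
429 = 11P, so P* = 39.
Q* = 741 − 9(39) = 390.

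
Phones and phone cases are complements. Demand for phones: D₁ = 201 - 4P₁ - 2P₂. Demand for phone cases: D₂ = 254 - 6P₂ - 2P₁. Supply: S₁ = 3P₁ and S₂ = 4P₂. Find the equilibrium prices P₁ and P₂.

P₁ = 751/33, P₂ = 688/33

Market 1: 201 - 4P₁ - 2P₂ = 3P₁ → 7P₁ + 2P₂ = 201.
Market 2: 10P₂ + 2P₁ = 254.
Eliminating P₂: 10×(1) − 2×(2) gives 66P₁ = 1502, so P₁ = 751/33.
Back-substitute into (2): P₂ = (254 − 2×751/33) / 10 = 688/33.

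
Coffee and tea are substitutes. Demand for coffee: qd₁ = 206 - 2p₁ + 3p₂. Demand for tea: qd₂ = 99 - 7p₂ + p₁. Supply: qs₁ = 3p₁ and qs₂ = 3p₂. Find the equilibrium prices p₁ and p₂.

Market 1: 206 - 2p₁ + 3p₂ = 3p₁ → 5p₁ - 3p₂ = 206.
Market 2: 10p₂ - p₁ = 99.
Eliminating p₂: 10×(1) + 3×(2) gives 47p₁ = 2357, so p₁ = 2357/47.
Back-substitute into (2): p₂ = (99 + 1×2357/47) / 10 = 701/47.

p₁ = 2357/47, p₂ = 701/47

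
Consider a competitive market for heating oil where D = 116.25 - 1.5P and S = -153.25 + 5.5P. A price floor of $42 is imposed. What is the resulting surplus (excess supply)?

Equilibrium price would be P* = 38.5, so the floor at 42 binds.
At P = 42: D = 53.25, S = 77.75.
Surplus = 77.75 − 53.25 = 24.5.

Surplus = 24.5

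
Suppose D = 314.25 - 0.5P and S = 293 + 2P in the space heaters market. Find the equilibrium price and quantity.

Set D = S: 314.25 - 0.5P = 293 + 2P.
21.25 = 2.5P, so P* = 8.5.
Q* = 314.25 − 0.5(8.5) = 310.

P* = 8.5, Q* = 310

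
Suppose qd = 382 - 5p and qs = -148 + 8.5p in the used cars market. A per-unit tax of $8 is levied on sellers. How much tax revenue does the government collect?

Pre-tax equilibrium: p* = 1060/27, q* = 5014/27.
Tax on sellers shifts supply to qs = -148 + 8.5(p − 8) = -216 + 8.5p.
382 - 5p = -216 + 8.5p gives buyer price pb = 1196/27; sellers receive ps = 1196/27 − 8 = 980/27.
New quantity: q = 382 − 5(1196/27) = 4334/27.
Revenue = 8 × 4334/27 = 34672/27.

Tax revenue = 34672/27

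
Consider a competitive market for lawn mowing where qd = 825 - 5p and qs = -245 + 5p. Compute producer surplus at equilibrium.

Equilibrium: 825 - 5p = -245 + 5p gives p* = 107, q* = 290.
Supply starts at p = 49 (where qs = 0).
PS = ½(107 − 49)(290) = 8410.

Producer surplus = 8410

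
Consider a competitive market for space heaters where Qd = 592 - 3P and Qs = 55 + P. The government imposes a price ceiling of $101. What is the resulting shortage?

Shortage = 133

Equilibrium price would be P* = 134.25, so the ceiling at 101 binds.
At P = 101: Qd = 592 − 3(101) = 289, Qs = 55 + 1(101) = 156.
Shortage = 289 − 156 = 133.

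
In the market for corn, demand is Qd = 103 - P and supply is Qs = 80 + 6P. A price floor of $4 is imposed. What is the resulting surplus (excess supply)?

Equilibrium price would be P* = 23/7, so the floor at 4 binds.
At P = 4: Qd = 99, Qs = 104.
Surplus = 104 − 99 = 5.

Surplus = 5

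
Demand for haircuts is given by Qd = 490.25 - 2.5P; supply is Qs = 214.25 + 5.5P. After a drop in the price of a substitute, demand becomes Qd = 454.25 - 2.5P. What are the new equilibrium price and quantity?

Original equilibrium: P* = 34.5, Q* = 404.
New equilibrium: 454.25 - 2.5P = 214.25 + 5.5P, so 240 = 8P and P' = 30; Q' = 454.25 − 2.5(30) = 379.25.

P' = 30, Q' = 379.25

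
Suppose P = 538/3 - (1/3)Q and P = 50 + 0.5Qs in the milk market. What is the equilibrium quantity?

Q* = 155.2

Set the two price expressions equal: 538/3 - (1/3)Q = 50 + 0.5Q.
388/3 = (5/6)Q, so Q* = 155.2.
P* = 538/3 − (1/3)(155.2) = 127.6.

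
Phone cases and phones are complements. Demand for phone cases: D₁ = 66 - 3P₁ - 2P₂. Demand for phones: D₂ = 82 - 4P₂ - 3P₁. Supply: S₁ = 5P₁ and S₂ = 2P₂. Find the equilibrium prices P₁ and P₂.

Market 1: 66 - 3P₁ - 2P₂ = 5P₁ → 8P₁ + 2P₂ = 66.
Market 2: 6P₂ + 3P₁ = 82.
Eliminating P₂: 6×(1) − 2×(2) gives 42P₁ = 232, so P₁ = 116/21.
Back-substitute into (2): P₂ = (82 − 3×116/21) / 6 = 229/21.

P₁ = 116/21, P₂ = 229/21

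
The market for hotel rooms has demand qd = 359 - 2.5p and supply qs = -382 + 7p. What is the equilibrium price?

p* = 78

Set qd = qs: 359 - 2.5p = -382 + 7p.
741 = 9.5p, so p* = 78.
q* = 359 − 2.5(78) = 164.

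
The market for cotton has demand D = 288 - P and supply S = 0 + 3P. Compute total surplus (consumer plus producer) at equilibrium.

Total surplus = 31104

Equilibrium: 288 - P = 0 + 3P gives P* = 72, Q* = 216.
Demand choke price: P = 288; supply starts at P = 0.
CS = ½(288 − 72)(216) = 23328; PS = ½(72 − 0)(216) = 7776.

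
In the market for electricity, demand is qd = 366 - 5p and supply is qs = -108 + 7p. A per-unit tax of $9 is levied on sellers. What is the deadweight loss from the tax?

Deadweight loss = 118.125

Pre-tax equilibrium: p* = 39.5, q* = 168.5.
Tax on sellers shifts supply to qs = -108 + 7(p − 9) = -171 + 7p.
366 - 5p = -171 + 7p gives buyer price pb = 44.75; sellers receive ps = 44.75 − 9 = 35.75.
New quantity: q = 366 − 5(44.75) = 142.25.
DWL = ½ × 9 × (168.5 − 142.25) = 118.125.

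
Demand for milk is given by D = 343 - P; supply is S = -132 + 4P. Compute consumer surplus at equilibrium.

Equilibrium: 343 - P = -132 + 4P gives P* = 95, Q* = 248.
Demand choke price (D = 0): P = 343.
CS = ½(343 − 95)(248) = 30752.

Consumer surplus = 30752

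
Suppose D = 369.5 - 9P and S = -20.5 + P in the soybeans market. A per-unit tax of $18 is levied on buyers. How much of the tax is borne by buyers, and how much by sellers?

Buyers bear $1.8, sellers bear $16.2

Pre-tax equilibrium: P* = 39, Q* = 18.5.
Tax on buyers shifts demand to D = 369.5 − 9(P + 18) = 207.5 - 9P.
207.5 - 9P = -20.5 + P gives seller price Ps = 22.8; buyers pay Pb = 22.8 + 18 = 40.8.
New quantity: Q = 369.5 − 9(40.8) = 2.3.
Buyer burden = 40.8 − 39 = 1.8; seller burden = 39 − 22.8 = 16.2.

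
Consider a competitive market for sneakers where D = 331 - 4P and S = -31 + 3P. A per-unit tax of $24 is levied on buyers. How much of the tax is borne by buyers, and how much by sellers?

Pre-tax equilibrium: P* = 362/7, Q* = 869/7.
Tax on buyers shifts demand to D = 331 − 4(P + 24) = 235 - 4P.
235 - 4P = -31 + 3P gives seller price Ps = 38; buyers pay Pb = 38 + 24 = 62.
New quantity: Q = 331 − 4(62) = 83.
Buyer burden = 62 − 362/7 = 72/7; seller burden = 362/7 − 38 = 96/7.

Buyers bear 72/7, sellers bear 96/7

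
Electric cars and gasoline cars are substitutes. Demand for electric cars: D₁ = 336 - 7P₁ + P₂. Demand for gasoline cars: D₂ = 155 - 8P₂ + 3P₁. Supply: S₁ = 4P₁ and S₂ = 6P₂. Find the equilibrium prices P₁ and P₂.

P₁ = 4859/151, P₂ = 2713/151

Market 1: 336 - 7P₁ + P₂ = 4P₁ → 11P₁ - P₂ = 336.
Market 2: 14P₂ - 3P₁ = 155.
Eliminating P₂: 14×(1) + 1×(2) gives 151P₁ = 4859, so P₁ = 4859/151.
Back-substitute into (2): P₂ = (155 + 3×4859/151) / 14 = 2713/151.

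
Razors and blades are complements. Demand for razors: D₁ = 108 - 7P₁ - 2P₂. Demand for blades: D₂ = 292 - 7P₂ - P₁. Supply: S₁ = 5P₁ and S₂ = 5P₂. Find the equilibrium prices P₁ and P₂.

P₁ = 356/71, P₂ = 1698/71

Market 1: 108 - 7P₁ - 2P₂ = 5P₁ → 12P₁ + 2P₂ = 108.
Market 2: 12P₂ + P₁ = 292.
Eliminating P₂: 12×(1) − 2×(2) gives 142P₁ = 712, so P₁ = 356/71.
Back-substitute into (2): P₂ = (292 − 1×356/71) / 12 = 1698/71.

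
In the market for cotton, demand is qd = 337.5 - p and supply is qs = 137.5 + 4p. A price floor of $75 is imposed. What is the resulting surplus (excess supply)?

Surplus = 175

Equilibrium price would be p* = 40, so the floor at 75 binds.
At p = 75: qd = 262.5, qs = 437.5.
Surplus = 437.5 − 262.5 = 175.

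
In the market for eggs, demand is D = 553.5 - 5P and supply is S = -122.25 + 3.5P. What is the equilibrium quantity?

Q* = 156

Set D = S: 553.5 - 5P = -122.25 + 3.5P.
675.75 = 8.5P, so P* = 79.5.
Q* = 553.5 − 5(79.5) = 156.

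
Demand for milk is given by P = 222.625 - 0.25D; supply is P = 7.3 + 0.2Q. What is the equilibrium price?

P* = 103

Set the two price expressions equal: 222.625 - 0.25Q = 7.3 + 0.2Q.
215.325 = 0.45Q, so Q* = 478.5.
P* = 222.625 − (0.25)(478.5) = 103.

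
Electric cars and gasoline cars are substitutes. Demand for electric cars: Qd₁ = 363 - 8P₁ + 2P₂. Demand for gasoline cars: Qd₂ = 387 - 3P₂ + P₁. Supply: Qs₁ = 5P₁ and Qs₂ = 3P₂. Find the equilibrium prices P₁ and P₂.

P₁ = 738/19, P₂ = 2697/38

Market 1: 363 - 8P₁ + 2P₂ = 5P₁ → 13P₁ - 2P₂ = 363.
Market 2: 6P₂ - P₁ = 387.
Eliminating P₂: 6×(1) + 2×(2) gives 76P₁ = 2952, so P₁ = 738/19.
Back-substitute into (2): P₂ = (387 + 1×738/19) / 6 = 2697/38.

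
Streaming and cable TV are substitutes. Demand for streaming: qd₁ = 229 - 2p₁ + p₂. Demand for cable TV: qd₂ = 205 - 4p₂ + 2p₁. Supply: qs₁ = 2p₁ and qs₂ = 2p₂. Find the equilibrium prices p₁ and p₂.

p₁ = 1579/22, p₂ = 639/11

Market 1: 229 - 2p₁ + p₂ = 2p₁ → 4p₁ - p₂ = 229.
Market 2: 6p₂ - 2p₁ = 205.
Eliminating p₂: 6×(1) + 1×(2) gives 22p₁ = 1579, so p₁ = 1579/22.
Back-substitute into (2): p₂ = (205 + 2×1579/22) / 6 = 639/11.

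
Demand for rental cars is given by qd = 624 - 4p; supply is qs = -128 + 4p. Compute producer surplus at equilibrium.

Producer surplus = 7688

Equilibrium: 624 - 4p = -128 + 4p gives p* = 94, q* = 248.
Supply starts at p = 32 (where qs = 0).
PS = ½(94 − 32)(248) = 7688.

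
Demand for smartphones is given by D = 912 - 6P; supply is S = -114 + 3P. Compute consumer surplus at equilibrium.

Consumer surplus = 4332

Equilibrium: 912 - 6P = -114 + 3P gives P* = 114, Q* = 228.
Demand choke price (D = 0): P = 152.
CS = ½(152 − 114)(228) = 4332.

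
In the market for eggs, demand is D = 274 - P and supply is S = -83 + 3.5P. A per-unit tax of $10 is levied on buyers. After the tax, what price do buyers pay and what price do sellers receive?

Buyers pay 784/9, sellers receive 694/9

Pre-tax equilibrium: P* = 238/3, Q* = 584/3.
Tax on buyers shifts demand to D = 274 − 1(P + 10) = 264 - P.
264 - P = -83 + 3.5P gives seller price Ps = 694/9; buyers pay Pb = 694/9 + 10 = 784/9.
New quantity: Q = 274 − 1(784/9) = 1682/9.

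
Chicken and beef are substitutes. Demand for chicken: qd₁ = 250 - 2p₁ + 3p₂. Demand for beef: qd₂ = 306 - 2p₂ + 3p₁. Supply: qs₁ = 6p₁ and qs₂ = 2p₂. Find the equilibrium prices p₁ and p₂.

Market 1: 250 - 2p₁ + 3p₂ = 6p₁ → 8p₁ - 3p₂ = 250.
Market 2: 4p₂ - 3p₁ = 306.
Eliminating p₂: 4×(1) + 3×(2) gives 23p₁ = 1918, so p₁ = 1918/23.
Back-substitute into (2): p₂ = (306 + 3×1918/23) / 4 = 3198/23.

p₁ = 1918/23, p₂ = 3198/23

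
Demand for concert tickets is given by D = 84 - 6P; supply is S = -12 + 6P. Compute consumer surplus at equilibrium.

Consumer surplus = 108

Equilibrium: 84 - 6P = -12 + 6P gives P* = 8, Q* = 36.
Demand choke price (D = 0): P = 14.
CS = ½(14 − 8)(36) = 108.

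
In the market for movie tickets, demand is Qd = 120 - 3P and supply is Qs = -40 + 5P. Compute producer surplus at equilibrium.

Producer surplus = 360

Equilibrium: 120 - 3P = -40 + 5P gives P* = 20, Q* = 60.
Supply starts at P = 8 (where Qs = 0).
PS = ½(20 − 8)(60) = 360.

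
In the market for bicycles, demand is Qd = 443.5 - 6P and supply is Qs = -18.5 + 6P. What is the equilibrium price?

Set Qd = Qs: 443.5 - 6P = -18.5 + 6P.
462 = 12P, so P* = 38.5.
Q* = 443.5 − 6(38.5) = 212.5.

P* = 38.5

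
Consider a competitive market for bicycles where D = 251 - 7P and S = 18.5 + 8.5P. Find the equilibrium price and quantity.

Set D = S: 251 - 7P = 18.5 + 8.5P.
232.5 = 15.5P, so P* = 15.
Q* = 251 − 7(15) = 146.

P* = 15, Q* = 146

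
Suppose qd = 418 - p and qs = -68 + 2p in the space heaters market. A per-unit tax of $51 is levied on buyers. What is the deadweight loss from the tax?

Deadweight loss = 867

Pre-tax equilibrium: p* = 162, q* = 256.
Tax on buyers shifts demand to qd = 418 − 1(p + 51) = 367 - p.
367 - p = -68 + 2p gives seller price ps = 145; buyers pay pb = 145 + 51 = 196.
New quantity: q = 418 − 1(196) = 222.
DWL = ½ × 51 × (256 − 222) = 867.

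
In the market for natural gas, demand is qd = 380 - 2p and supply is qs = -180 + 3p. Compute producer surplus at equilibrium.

Equilibrium: 380 - 2p = -180 + 3p gives p* = 112, q* = 156.
Supply starts at p = 60 (where qs = 0).
PS = ½(112 − 60)(156) = 4056.

Producer surplus = 4056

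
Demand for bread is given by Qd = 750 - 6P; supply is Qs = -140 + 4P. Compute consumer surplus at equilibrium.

Consumer surplus = 3888

Equilibrium: 750 - 6P = -140 + 4P gives P* = 89, Q* = 216.
Demand choke price (Qd = 0): P = 125.
CS = ½(125 − 89)(216) = 3888.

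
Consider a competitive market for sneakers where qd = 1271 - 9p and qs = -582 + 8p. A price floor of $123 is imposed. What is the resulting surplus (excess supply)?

Surplus = 238

Equilibrium price would be p* = 109, so the floor at 123 binds.
At p = 123: qd = 164, qs = 402.
Surplus = 402 − 164 = 238.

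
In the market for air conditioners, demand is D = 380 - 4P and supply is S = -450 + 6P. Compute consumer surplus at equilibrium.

Consumer surplus = 288

Equilibrium: 380 - 4P = -450 + 6P gives P* = 83, Q* = 48.
Demand choke price (D = 0): P = 95.
CS = ½(95 − 83)(48) = 288.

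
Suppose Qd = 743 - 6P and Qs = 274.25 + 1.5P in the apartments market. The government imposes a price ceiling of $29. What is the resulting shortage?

Equilibrium price would be P* = 62.5, so the ceiling at 29 binds.
At P = 29: Qd = 743 − 6(29) = 569, Qs = 274.25 + 1.5(29) = 317.75.
Shortage = 569 − 317.75 = 251.25.

Shortage = 251.25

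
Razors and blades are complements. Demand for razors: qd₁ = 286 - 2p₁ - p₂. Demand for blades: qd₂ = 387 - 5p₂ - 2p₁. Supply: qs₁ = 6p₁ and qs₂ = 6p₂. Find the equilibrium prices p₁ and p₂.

Market 1: 286 - 2p₁ - p₂ = 6p₁ → 8p₁ + p₂ = 286.
Market 2: 11p₂ + 2p₁ = 387.
Eliminating p₂: 11×(1) − 1×(2) gives 86p₁ = 2759, so p₁ = 2759/86.
Back-substitute into (2): p₂ = (387 − 2×2759/86) / 11 = 1262/43.

p₁ = 2759/86, p₂ = 1262/43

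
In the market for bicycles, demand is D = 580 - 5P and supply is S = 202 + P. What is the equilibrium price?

Set D = S: 580 - 5P = 202 + P.
378 = 6P, so P* = 63.
Q* = 580 − 5(63) = 265.

P* = 63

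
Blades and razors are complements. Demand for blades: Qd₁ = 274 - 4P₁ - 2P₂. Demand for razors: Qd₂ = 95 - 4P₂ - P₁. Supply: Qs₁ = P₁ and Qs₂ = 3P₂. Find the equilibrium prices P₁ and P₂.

Market 1: 274 - 4P₁ - 2P₂ = P₁ → 5P₁ + 2P₂ = 274.
Market 2: 7P₂ + P₁ = 95.
Eliminating P₂: 7×(1) − 2×(2) gives 33P₁ = 1728, so P₁ = 576/11.
Back-substitute into (2): P₂ = (95 − 1×576/11) / 7 = 67/11.

P₁ = 576/11, P₂ = 67/11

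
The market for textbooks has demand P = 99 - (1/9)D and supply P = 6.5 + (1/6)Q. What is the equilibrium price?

Set the two price expressions equal: 99 - (1/9)Q = 6.5 + (1/6)Q.
92.5 = (5/18)Q, so Q* = 333.
P* = 99 − (1/9)(333) = 62.

P* = 62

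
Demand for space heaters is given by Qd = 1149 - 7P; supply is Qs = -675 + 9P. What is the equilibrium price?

P* = 114

Set Qd = Qs: 1149 - 7P = -675 + 9P.
1824 = 16P, so P* = 114.
Q* = 1149 − 7(114) = 351.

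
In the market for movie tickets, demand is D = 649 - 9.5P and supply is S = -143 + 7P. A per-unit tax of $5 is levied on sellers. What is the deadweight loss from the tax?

Deadweight loss = 3325/66

Pre-tax equilibrium: P* = 48, Q* = 193.
Tax on sellers shifts supply to S = -143 + 7(P − 5) = -178 + 7P.
649 - 9.5P = -178 + 7P gives buyer price Pb = 1654/33; sellers receive Ps = 1654/33 − 5 = 1489/33.
New quantity: Q = 649 − 9.5(1654/33) = 5704/33.
DWL = ½ × 5 × (193 − 5704/33) = 3325/66.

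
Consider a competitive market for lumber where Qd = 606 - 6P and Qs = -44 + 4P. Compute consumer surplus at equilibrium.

Consumer surplus = 3888

Equilibrium: 606 - 6P = -44 + 4P gives P* = 65, Q* = 216.
Demand choke price (Qd = 0): P = 101.
CS = ½(101 − 65)(216) = 3888.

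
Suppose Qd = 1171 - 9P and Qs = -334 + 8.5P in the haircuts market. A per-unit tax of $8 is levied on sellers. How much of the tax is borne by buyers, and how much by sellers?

Buyers bear 136/35, sellers bear 144/35

Pre-tax equilibrium: P* = 86, Q* = 397.
Tax on sellers shifts supply to Qs = -334 + 8.5(P − 8) = -402 + 8.5P.
1171 - 9P = -402 + 8.5P gives buyer price Pb = 3146/35; sellers receive Ps = 3146/35 − 8 = 2866/35.
New quantity: Q = 1171 − 9(3146/35) = 12671/35.
Buyer burden = 3146/35 − 86 = 136/35; seller burden = 86 − 2866/35 = 144/35.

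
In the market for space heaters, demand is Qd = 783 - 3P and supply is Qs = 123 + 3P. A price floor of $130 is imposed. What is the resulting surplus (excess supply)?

Surplus = 120

Equilibrium price would be P* = 110, so the floor at 130 binds.
At P = 130: Qd = 393, Qs = 513.
Surplus = 513 − 393 = 120.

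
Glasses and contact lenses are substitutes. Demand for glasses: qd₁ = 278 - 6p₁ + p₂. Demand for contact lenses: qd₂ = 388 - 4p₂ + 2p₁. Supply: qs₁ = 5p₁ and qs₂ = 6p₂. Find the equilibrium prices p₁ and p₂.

Market 1: 278 - 6p₁ + p₂ = 5p₁ → 11p₁ - p₂ = 278.
Market 2: 10p₂ - 2p₁ = 388.
Eliminating p₂: 10×(1) + 1×(2) gives 108p₁ = 3168, so p₁ = 88/3.
Back-substitute into (2): p₂ = (388 + 2×88/3) / 10 = 134/3.

p₁ = 88/3, p₂ = 134/3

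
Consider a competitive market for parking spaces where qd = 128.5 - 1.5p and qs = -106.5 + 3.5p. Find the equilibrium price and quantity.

Set qd = qs: 128.5 - 1.5p = -106.5 + 3.5p.
235 = 5p, so p* = 47.
q* = 128.5 − 1.5(47) = 58.

p* = 47, q* = 58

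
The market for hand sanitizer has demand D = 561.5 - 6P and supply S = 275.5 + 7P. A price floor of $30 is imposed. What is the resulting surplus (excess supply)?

Equilibrium price would be P* = 22, so the floor at 30 binds.
At P = 30: D = 381.5, S = 485.5.
Surplus = 485.5 − 381.5 = 104.

Surplus = 104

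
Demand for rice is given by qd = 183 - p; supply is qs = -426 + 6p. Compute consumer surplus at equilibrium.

Equilibrium: 183 - p = -426 + 6p gives p* = 87, q* = 96.
Demand choke price (qd = 0): p = 183.
CS = ½(183 − 87)(96) = 4608.

Consumer surplus = 4608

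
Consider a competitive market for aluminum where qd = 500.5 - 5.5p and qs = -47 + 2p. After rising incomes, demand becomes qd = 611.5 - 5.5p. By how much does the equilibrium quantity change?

Original equilibrium: p* = 73, q* = 99.
New equilibrium: 611.5 - 5.5p = -47 + 2p, so 658.5 = 7.5p and p' = 87.8; q' = 611.5 − 5.5(87.8) = 128.6.
Change in quantity: 128.6 − 99 = 29.6.

Δq = 29.6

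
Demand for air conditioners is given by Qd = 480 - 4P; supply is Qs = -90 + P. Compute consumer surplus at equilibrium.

Consumer surplus = 72

Equilibrium: 480 - 4P = -90 + P gives P* = 114, Q* = 24.
Demand choke price (Qd = 0): P = 120.
CS = ½(120 − 114)(24) = 72.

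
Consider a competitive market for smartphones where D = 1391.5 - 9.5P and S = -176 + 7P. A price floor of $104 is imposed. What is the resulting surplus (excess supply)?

Equilibrium price would be P* = 95, so the floor at 104 binds.
At P = 104: D = 403.5, S = 552.
Surplus = 552 − 403.5 = 148.5.

Surplus = 148.5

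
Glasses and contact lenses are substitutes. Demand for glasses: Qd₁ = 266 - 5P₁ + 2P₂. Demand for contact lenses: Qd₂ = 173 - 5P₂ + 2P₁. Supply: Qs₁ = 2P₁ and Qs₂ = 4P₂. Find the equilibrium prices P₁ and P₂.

P₁ = 2740/59, P₂ = 1743/59

Market 1: 266 - 5P₁ + 2P₂ = 2P₁ → 7P₁ - 2P₂ = 266.
Market 2: 9P₂ - 2P₁ = 173.
Eliminating P₂: 9×(1) + 2×(2) gives 59P₁ = 2740, so P₁ = 2740/59.
Back-substitute into (2): P₂ = (173 + 2×2740/59) / 9 = 1743/59.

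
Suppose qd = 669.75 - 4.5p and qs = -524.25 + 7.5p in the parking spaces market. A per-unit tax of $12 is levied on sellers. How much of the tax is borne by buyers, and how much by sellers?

Pre-tax equilibrium: p* = 99.5, q* = 222.
Tax on sellers shifts supply to qs = -524.25 + 7.5(p − 12) = -614.25 + 7.5p.
669.75 - 4.5p = -614.25 + 7.5p gives buyer price pb = 107; sellers receive ps = 107 − 12 = 95.
New quantity: q = 669.75 − 4.5(107) = 188.25.
Buyer burden = 107 − 99.5 = 7.5; seller burden = 99.5 − 95 = 4.5.

Buyers bear $7.5, sellers bear $4.5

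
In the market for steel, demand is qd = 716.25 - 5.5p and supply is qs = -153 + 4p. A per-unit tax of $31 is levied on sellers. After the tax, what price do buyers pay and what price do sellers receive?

Buyers pay 3973/38, sellers receive 2795/38

Pre-tax equilibrium: p* = 91.5, q* = 213.
Tax on sellers shifts supply to qs = -153 + 4(p − 31) = -277 + 4p.
716.25 - 5.5p = -277 + 4p gives buyer price pb = 3973/38; sellers receive ps = 3973/38 − 31 = 2795/38.
New quantity: q = 716.25 − 5.5(3973/38) = 2683/19.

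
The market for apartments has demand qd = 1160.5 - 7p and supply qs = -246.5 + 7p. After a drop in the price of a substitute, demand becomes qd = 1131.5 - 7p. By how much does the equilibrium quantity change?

Δq = -14.5

Original equilibrium: p* = 100.5, q* = 457.
New equilibrium: 1131.5 - 7p = -246.5 + 7p, so 1378 = 14p and p' = 689/7; q' = 1131.5 − 7(689/7) = 442.5.
Change in quantity: 442.5 − 457 = -14.5.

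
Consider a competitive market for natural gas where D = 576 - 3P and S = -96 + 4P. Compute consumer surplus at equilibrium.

Consumer surplus = 13824

Equilibrium: 576 - 3P = -96 + 4P gives P* = 96, Q* = 288.
Demand choke price (D = 0): P = 192.
CS = ½(192 − 96)(288) = 13824.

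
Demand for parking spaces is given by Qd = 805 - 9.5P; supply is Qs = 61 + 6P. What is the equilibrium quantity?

Set Qd = Qs: 805 - 9.5P = 61 + 6P.
744 = 15.5P, so P* = 48.
Q* = 805 − 9.5(48) = 349.

Q* = 349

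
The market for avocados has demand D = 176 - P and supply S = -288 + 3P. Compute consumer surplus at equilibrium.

Equilibrium: 176 - P = -288 + 3P gives P* = 116, Q* = 60.
Demand choke price (D = 0): P = 176.
CS = ½(176 − 116)(60) = 1800.

Consumer surplus = 1800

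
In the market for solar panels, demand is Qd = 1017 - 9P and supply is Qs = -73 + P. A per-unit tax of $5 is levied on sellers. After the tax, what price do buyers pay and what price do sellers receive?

Pre-tax equilibrium: P* = 109, Q* = 36.
Tax on sellers shifts supply to Qs = -73 + 1(P − 5) = -78 + P.
1017 - 9P = -78 + P gives buyer price Pb = 109.5; sellers receive Ps = 109.5 − 5 = 104.5.
New quantity: Q = 1017 − 9(109.5) = 31.5.

Buyers pay $109.5, sellers receive $104.5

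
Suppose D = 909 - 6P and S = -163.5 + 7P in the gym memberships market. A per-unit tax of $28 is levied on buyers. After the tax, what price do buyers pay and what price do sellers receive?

Buyers pay 2537/26, sellers receive 1809/26

Pre-tax equilibrium: P* = 82.5, Q* = 414.
Tax on buyers shifts demand to D = 909 − 6(P + 28) = 741 - 6P.
741 - 6P = -163.5 + 7P gives seller price Ps = 1809/26; buyers pay Pb = 1809/26 + 28 = 2537/26.
New quantity: Q = 909 − 6(2537/26) = 4206/13.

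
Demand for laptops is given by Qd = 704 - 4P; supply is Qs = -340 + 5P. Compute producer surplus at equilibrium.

Equilibrium: 704 - 4P = -340 + 5P gives P* = 116, Q* = 240.
Supply starts at P = 68 (where Qs = 0).
PS = ½(116 − 68)(240) = 5760.

Producer surplus = 5760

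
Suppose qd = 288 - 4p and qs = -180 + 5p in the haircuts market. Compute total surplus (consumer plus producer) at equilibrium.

Total surplus = 1440

Equilibrium: 288 - 4p = -180 + 5p gives p* = 52, q* = 80.
Demand choke price: p = 72; supply starts at p = 36.
CS = ½(72 − 52)(80) = 800; PS = ½(52 − 36)(80) = 640.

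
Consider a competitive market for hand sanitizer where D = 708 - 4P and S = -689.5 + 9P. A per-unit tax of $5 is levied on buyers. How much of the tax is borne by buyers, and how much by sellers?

Pre-tax equilibrium: P* = 107.5, Q* = 278.
Tax on buyers shifts demand to D = 708 − 4(P + 5) = 688 - 4P.
688 - 4P = -689.5 + 9P gives seller price Ps = 2755/26; buyers pay Pb = 2755/26 + 5 = 2885/26.
New quantity: Q = 708 − 4(2885/26) = 3434/13.
Buyer burden = 2885/26 − 107.5 = 45/13; seller burden = 107.5 − 2755/26 = 20/13.

Buyers bear 45/13, sellers bear 20/13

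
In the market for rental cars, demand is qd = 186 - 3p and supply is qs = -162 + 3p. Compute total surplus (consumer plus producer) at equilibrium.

Equilibrium: 186 - 3p = -162 + 3p gives p* = 58, q* = 12.
Demand choke price: p = 62; supply starts at p = 54.
CS = ½(62 − 58)(12) = 24; PS = ½(58 − 54)(12) = 24.

Total surplus = 48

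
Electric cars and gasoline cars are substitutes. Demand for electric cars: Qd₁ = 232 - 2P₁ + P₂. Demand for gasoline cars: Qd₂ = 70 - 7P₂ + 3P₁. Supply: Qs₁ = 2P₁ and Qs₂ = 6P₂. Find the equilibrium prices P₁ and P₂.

Market 1: 232 - 2P₁ + P₂ = 2P₁ → 4P₁ - P₂ = 232.
Market 2: 13P₂ - 3P₁ = 70.
Eliminating P₂: 13×(1) + 1×(2) gives 49P₁ = 3086, so P₁ = 3086/49.
Back-substitute into (2): P₂ = (70 + 3×3086/49) / 13 = 976/49.

P₁ = 3086/49, P₂ = 976/49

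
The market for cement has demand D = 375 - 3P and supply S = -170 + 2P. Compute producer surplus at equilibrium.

Producer surplus = 576

Equilibrium: 375 - 3P = -170 + 2P gives P* = 109, Q* = 48.
Supply starts at P = 85 (where S = 0).
PS = ½(109 − 85)(48) = 576.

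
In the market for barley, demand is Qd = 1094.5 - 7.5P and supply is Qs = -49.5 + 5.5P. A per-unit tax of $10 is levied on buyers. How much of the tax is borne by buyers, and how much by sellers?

Pre-tax equilibrium: P* = 88, Q* = 434.5.
Tax on buyers shifts demand to Qd = 1094.5 − 7.5(P + 10) = 1019.5 - 7.5P.
1019.5 - 7.5P = -49.5 + 5.5P gives seller price Ps = 1069/13; buyers pay Pb = 1069/13 + 10 = 1199/13.
New quantity: Q = 1094.5 − 7.5(1199/13) = 5236/13.
Buyer burden = 1199/13 − 88 = 55/13; seller burden = 88 − 1069/13 = 75/13.

Buyers bear 55/13, sellers bear 75/13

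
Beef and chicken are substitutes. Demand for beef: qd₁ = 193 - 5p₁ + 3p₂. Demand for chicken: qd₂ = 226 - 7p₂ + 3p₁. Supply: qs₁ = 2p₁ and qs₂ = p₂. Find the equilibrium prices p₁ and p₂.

Market 1: 193 - 5p₁ + 3p₂ = 2p₁ → 7p₁ - 3p₂ = 193.
Market 2: 8p₂ - 3p₁ = 226.
Eliminating p₂: 8×(1) + 3×(2) gives 47p₁ = 2222, so p₁ = 2222/47.
Back-substitute into (2): p₂ = (226 + 3×2222/47) / 8 = 2161/47.

p₁ = 2222/47, p₂ = 2161/47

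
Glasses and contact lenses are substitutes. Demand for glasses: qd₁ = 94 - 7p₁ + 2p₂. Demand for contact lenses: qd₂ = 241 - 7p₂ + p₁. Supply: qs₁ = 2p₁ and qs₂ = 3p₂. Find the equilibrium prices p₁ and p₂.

Market 1: 94 - 7p₁ + 2p₂ = 2p₁ → 9p₁ - 2p₂ = 94.
Market 2: 10p₂ - p₁ = 241.
Eliminating p₂: 10×(1) + 2×(2) gives 88p₁ = 1422, so p₁ = 711/44.
Back-substitute into (2): p₂ = (241 + 1×711/44) / 10 = 2263/88.

p₁ = 711/44, p₂ = 2263/88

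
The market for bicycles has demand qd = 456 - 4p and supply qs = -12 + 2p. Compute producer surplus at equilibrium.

Equilibrium: 456 - 4p = -12 + 2p gives p* = 78, q* = 144.
Supply starts at p = 6 (where qs = 0).
PS = ½(78 − 6)(144) = 5184.

Producer surplus = 5184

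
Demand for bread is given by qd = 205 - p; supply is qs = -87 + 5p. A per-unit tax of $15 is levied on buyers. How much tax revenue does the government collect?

Pre-tax equilibrium: p* = 146/3, q* = 469/3.
Tax on buyers shifts demand to qd = 205 − 1(p + 15) = 190 - p.
190 - p = -87 + 5p gives seller price ps = 277/6; buyers pay pb = 277/6 + 15 = 367/6.
New quantity: q = 205 − 1(367/6) = 863/6.
Revenue = 15 × 863/6 = 2157.5.

Tax revenue = 2157.5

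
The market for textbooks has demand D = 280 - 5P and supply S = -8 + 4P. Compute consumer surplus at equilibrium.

Consumer surplus = 1440

Equilibrium: 280 - 5P = -8 + 4P gives P* = 32, Q* = 120.
Demand choke price (D = 0): P = 56.
CS = ½(56 − 32)(120) = 1440.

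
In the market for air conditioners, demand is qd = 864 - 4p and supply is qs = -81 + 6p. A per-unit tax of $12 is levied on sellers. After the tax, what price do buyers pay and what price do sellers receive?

Pre-tax equilibrium: p* = 94.5, q* = 486.
Tax on sellers shifts supply to qs = -81 + 6(p − 12) = -153 + 6p.
864 - 4p = -153 + 6p gives buyer price pb = 101.7; sellers receive ps = 101.7 − 12 = 89.7.
New quantity: q = 864 − 4(101.7) = 457.2.

Buyers pay $101.7, sellers receive $89.7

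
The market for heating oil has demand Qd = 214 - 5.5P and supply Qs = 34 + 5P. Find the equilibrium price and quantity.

Set Qd = Qs: 214 - 5.5P = 34 + 5P.
180 = 10.5P, so P* = 120/7.
Q* = 214 − 5.5(120/7) = 838/7.

P* = 120/7, Q* = 838/7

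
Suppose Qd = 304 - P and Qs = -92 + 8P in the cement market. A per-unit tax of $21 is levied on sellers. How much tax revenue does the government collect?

Tax revenue = 5068

Pre-tax equilibrium: P* = 44, Q* = 260.
Tax on sellers shifts supply to Qs = -92 + 8(P − 21) = -260 + 8P.
304 - P = -260 + 8P gives buyer price Pb = 188/3; sellers receive Ps = 188/3 − 21 = 125/3.
New quantity: Q = 304 − 1(188/3) = 724/3.
Revenue = 21 × 724/3 = 5068.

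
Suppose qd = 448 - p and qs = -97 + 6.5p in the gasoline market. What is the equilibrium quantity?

q* = 1126/3

Set qd = qs: 448 - p = -97 + 6.5p.
545 = 7.5p, so p* = 218/3.
q* = 448 − 1(218/3) = 1126/3.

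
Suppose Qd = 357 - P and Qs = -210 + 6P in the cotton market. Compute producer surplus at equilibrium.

Equilibrium: 357 - P = -210 + 6P gives P* = 81, Q* = 276.
Supply starts at P = 35 (where Qs = 0).
PS = ½(81 − 35)(276) = 6348.

Producer surplus = 6348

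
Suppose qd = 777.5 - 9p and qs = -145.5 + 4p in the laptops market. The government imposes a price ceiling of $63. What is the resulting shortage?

Equilibrium price would be p* = 71, so the ceiling at 63 binds.
At p = 63: qd = 777.5 − 9(63) = 210.5, qs = -145.5 + 4(63) = 106.5.
Shortage = 210.5 − 106.5 = 104.

Shortage = 104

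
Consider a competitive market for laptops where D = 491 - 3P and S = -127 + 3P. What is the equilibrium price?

P* = 103

Set D = S: 491 - 3P = -127 + 3P.
618 = 6P, so P* = 103.
Q* = 491 − 3(103) = 182.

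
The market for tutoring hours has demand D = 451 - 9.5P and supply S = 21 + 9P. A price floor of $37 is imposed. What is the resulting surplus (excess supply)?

Surplus = 254.5

Equilibrium price would be P* = 860/37, so the floor at 37 binds.
At P = 37: D = 99.5, S = 354.
Surplus = 354 − 99.5 = 254.5.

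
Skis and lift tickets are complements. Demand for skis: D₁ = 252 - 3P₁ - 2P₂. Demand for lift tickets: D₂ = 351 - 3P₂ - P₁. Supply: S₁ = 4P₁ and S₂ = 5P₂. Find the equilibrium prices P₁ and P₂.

Market 1: 252 - 3P₁ - 2P₂ = 4P₁ → 7P₁ + 2P₂ = 252.
Market 2: 8P₂ + P₁ = 351.
Eliminating P₂: 8×(1) − 2×(2) gives 54P₁ = 1314, so P₁ = 73/3.
Back-substitute into (2): P₂ = (351 − 1×73/3) / 8 = 245/6.

P₁ = 73/3, P₂ = 245/6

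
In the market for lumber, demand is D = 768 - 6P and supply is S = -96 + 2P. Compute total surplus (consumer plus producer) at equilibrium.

Equilibrium: 768 - 6P = -96 + 2P gives P* = 108, Q* = 120.
Demand choke price: P = 128; supply starts at P = 48.
CS = ½(128 − 108)(120) = 1200; PS = ½(108 − 48)(120) = 3600.

Total surplus = 4800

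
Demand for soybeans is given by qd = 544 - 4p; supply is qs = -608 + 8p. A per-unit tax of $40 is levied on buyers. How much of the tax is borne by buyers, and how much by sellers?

Pre-tax equilibrium: p* = 96, q* = 160.
Tax on buyers shifts demand to qd = 544 − 4(p + 40) = 384 - 4p.
384 - 4p = -608 + 8p gives seller price ps = 248/3; buyers pay pb = 248/3 + 40 = 368/3.
New quantity: q = 544 − 4(368/3) = 160/3.
Buyer burden = 368/3 − 96 = 80/3; seller burden = 96 − 248/3 = 40/3.

Buyers bear 80/3, sellers bear 40/3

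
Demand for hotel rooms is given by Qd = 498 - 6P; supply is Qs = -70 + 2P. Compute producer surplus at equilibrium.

Equilibrium: 498 - 6P = -70 + 2P gives P* = 71, Q* = 72.
Supply starts at P = 35 (where Qs = 0).
PS = ½(71 − 35)(72) = 1296.

Producer surplus = 1296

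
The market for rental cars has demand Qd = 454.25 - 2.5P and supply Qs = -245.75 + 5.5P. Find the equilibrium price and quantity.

Set Qd = Qs: 454.25 - 2.5P = -245.75 + 5.5P.
700 = 8P, so P* = 87.5.
Q* = 454.25 − 2.5(87.5) = 235.5.

P* = 87.5, Q* = 235.5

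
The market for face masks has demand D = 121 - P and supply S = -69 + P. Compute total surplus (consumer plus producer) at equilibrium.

Total surplus = 676

Equilibrium: 121 - P = -69 + P gives P* = 95, Q* = 26.
Demand choke price: P = 121; supply starts at P = 69.
CS = ½(121 − 95)(26) = 338; PS = ½(95 − 69)(26) = 338.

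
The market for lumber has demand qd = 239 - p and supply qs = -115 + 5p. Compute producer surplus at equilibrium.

Producer surplus = 3240

Equilibrium: 239 - p = -115 + 5p gives p* = 59, q* = 180.
Supply starts at p = 23 (where qs = 0).
PS = ½(59 − 23)(180) = 3240.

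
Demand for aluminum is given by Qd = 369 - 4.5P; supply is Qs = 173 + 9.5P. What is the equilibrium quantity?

Q* = 306

Set Qd = Qs: 369 - 4.5P = 173 + 9.5P.
196 = 14P, so P* = 14.
Q* = 369 − 4.5(14) = 306.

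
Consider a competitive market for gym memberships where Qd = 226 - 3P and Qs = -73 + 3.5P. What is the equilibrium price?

P* = 46

Set Qd = Qs: 226 - 3P = -73 + 3.5P.
299 = 6.5P, so P* = 46.
Q* = 226 − 3(46) = 88.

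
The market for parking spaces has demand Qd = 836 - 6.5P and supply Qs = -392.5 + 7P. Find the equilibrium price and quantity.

Set Qd = Qs: 836 - 6.5P = -392.5 + 7P.
1228.5 = 13.5P, so P* = 91.
Q* = 836 − 6.5(91) = 244.5.

P* = 91, Q* = 244.5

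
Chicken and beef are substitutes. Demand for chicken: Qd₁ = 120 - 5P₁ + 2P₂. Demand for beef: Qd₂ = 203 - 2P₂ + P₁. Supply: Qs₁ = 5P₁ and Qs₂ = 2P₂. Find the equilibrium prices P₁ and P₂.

P₁ = 443/19, P₂ = 1075/19

Market 1: 120 - 5P₁ + 2P₂ = 5P₁ → 10P₁ - 2P₂ = 120.
Market 2: 4P₂ - P₁ = 203.
Eliminating P₂: 4×(1) + 2×(2) gives 38P₁ = 886, so P₁ = 443/19.
Back-substitute into (2): P₂ = (203 + 1×443/19) / 4 = 1075/19.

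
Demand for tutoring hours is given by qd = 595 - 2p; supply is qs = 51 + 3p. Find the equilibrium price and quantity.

Set qd = qs: 595 - 2p = 51 + 3p.
544 = 5p, so p* = 108.8.
q* = 595 − 2(108.8) = 377.4.

p* = 108.8, q* = 377.4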